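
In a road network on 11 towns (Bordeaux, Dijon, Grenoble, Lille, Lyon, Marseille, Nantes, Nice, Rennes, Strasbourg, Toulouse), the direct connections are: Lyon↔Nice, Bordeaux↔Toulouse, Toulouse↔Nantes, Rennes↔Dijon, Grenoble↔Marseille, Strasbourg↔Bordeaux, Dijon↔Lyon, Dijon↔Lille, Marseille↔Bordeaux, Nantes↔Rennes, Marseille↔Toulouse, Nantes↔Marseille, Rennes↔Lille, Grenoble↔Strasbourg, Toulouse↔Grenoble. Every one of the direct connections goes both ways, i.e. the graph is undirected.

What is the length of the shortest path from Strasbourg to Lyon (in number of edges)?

Distance 0: Strasbourg.
Distance 1: Bordeaux, Grenoble.
Distance 2: Marseille, Toulouse.
Distance 3: Nantes.
Distance 4: Rennes.
Distance 5: Dijon, Lille.
Distance 6: Lyon — contains Lyon.

6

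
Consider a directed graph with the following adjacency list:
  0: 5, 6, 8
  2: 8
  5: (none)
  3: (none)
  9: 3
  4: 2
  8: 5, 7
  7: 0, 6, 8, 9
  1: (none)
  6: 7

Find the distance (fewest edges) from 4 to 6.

Distance 0: 4.
Distance 1: 2.
Distance 2: 8.
Distance 3: 5, 7.
Distance 4: 0, 6, 9 — contains 6.

4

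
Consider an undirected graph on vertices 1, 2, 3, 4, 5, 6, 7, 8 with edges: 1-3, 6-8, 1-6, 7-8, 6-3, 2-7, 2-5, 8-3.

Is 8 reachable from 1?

Explore from 1.
Distance 1: reach 3, 6.
Distance 2: reach 8.
Found 8.

Yes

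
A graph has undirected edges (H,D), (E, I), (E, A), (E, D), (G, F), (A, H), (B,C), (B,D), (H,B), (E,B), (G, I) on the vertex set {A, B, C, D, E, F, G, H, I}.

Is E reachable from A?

Yes

Explore from A.
Distance 1: reach E, H.
Found E.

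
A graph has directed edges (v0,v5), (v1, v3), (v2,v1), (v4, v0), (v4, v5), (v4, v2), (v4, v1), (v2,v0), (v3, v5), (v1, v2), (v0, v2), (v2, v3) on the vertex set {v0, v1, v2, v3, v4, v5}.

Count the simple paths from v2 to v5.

v2→v0→v5
v2→v1→v3→v5
v2→v3→v5

3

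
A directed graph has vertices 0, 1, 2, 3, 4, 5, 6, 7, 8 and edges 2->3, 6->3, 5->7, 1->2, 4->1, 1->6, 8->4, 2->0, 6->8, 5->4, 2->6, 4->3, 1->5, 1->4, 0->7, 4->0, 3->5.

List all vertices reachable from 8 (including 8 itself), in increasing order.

0, 1, 2, 3, 4, 5, 6, 7, 8

Start at 8.
Its neighbours: 4.
Then their neighbours: 0, 1, 3.
Then next layer: 2, 5, 6, 7.
Every vertex is now reached.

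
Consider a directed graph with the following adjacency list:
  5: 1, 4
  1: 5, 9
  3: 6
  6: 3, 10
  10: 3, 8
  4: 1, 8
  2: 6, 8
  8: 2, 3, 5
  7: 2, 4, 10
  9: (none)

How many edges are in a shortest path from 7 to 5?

3

Distance 0: 7.
Distance 1: 2, 4, 10.
Distance 2: 1, 3, 6, 8.
Distance 3: 5, 9 — contains 5.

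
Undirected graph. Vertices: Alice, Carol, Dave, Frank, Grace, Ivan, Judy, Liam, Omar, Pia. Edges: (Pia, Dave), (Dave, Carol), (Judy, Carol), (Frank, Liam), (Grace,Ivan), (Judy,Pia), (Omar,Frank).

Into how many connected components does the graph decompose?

From Alice: component {Alice}.
From Carol: component {Carol, Dave, Judy, Pia}.
From Frank: component {Frank, Liam, Omar}.
From Grace: component {Grace, Ivan}.
That's 4 components.

4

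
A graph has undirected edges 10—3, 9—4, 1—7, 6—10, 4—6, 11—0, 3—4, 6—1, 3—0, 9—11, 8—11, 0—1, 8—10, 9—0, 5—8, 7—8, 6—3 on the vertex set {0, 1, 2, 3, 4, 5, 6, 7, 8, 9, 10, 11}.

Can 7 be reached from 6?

Explore from 6.
Distance 1: reach 1, 3, 4, 10.
Distance 2: reach 0, 7, 8, 9.
Found 7.

Yes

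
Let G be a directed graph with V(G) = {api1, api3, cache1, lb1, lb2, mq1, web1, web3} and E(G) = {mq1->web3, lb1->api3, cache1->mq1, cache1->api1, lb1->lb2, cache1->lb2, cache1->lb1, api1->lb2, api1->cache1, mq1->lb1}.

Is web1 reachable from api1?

Explore from api1.
Distance 1: reach cache1, lb2.
Distance 2: reach lb1, mq1.
Distance 3: reach api3, web3.
The search from api1 is exhausted; no directed path reaches web1.

No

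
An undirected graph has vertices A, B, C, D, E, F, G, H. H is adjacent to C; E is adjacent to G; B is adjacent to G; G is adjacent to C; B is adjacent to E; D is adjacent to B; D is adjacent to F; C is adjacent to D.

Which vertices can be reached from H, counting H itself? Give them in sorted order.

Start at H.
Its neighbours: C.
Then their neighbours: D, G.
Then next layer: B, E, F.
Nothing further is reachable.

B, C, D, E, F, G, H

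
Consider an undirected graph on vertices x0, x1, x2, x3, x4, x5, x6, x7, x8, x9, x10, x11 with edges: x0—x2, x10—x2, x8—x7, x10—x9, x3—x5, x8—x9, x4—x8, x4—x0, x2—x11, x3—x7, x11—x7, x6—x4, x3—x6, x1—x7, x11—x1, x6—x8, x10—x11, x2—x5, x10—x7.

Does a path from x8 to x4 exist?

Explore from x8.
Distance 1: reach x4, x6, x7, x9.
Found x4.

Yes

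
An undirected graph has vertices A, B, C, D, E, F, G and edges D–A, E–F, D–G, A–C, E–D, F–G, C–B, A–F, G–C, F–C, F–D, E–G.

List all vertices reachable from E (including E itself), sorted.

A, B, C, D, E, F, G

Start at E.
Its neighbours: D, F, G.
Then their neighbours: A, C.
Then next layer: B.
Every vertex is now reached.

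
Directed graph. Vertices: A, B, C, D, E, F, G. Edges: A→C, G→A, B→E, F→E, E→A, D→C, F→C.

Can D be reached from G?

Explore from G.
Distance 1: reach A.
Distance 2: reach C.
The search from G is exhausted; no directed path reaches D.

No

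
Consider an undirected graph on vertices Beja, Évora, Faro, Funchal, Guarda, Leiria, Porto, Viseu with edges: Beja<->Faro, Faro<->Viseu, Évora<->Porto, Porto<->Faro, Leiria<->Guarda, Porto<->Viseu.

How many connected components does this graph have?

From Beja: component {Beja, Évora, Faro, Porto, Viseu}.
From Funchal: component {Funchal}.
From Guarda: component {Guarda, Leiria}.
That's 3 components.

3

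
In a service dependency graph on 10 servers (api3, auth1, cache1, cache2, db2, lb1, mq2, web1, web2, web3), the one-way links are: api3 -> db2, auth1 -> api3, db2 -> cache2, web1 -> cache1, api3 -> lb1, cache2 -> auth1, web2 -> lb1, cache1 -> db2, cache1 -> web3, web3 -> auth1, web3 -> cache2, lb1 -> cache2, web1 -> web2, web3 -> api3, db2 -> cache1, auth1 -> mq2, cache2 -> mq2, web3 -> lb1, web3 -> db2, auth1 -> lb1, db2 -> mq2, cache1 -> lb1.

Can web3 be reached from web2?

Explore from web2.
Distance 1: reach lb1.
Distance 2: reach cache2.
Distance 3: reach auth1, mq2.
Distance 4: reach api3.
Distance 5: reach db2.
Distance 6: reach cache1.
Distance 7: reach web3.
Found web3.

Yes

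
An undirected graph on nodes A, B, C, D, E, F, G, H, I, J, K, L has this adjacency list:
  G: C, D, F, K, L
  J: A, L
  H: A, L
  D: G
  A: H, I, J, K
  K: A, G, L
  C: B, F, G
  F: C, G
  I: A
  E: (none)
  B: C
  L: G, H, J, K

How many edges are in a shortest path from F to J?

Distance 0: F.
Distance 1: C, G.
Distance 2: B, D, K, L.
Distance 3: A, H, J — contains J.

3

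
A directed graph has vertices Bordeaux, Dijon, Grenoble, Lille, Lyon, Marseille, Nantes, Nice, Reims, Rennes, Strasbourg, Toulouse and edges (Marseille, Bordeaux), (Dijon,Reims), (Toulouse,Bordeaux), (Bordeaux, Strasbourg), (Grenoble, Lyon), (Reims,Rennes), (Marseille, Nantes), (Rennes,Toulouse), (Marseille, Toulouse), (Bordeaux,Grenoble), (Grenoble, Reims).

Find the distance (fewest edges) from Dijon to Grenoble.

Distance 0: Dijon.
Distance 1: Reims.
Distance 2: Rennes.
Distance 3: Toulouse.
Distance 4: Bordeaux.
Distance 5: Grenoble, Strasbourg — contains Grenoble.

5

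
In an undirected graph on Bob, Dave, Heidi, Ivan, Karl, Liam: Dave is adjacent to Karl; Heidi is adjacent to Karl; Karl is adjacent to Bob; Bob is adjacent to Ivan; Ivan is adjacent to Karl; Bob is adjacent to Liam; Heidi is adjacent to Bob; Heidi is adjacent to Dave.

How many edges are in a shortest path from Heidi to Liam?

Distance 0: Heidi.
Distance 1: Bob, Dave, Karl.
Distance 2: Ivan, Liam — contains Liam.

2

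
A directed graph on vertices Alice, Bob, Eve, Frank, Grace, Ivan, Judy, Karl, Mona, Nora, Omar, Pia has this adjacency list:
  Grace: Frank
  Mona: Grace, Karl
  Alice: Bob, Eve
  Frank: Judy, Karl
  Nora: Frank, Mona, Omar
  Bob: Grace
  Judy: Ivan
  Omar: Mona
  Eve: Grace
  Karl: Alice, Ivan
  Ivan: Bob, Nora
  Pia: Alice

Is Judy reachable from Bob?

Yes

Explore from Bob.
Distance 1: reach Grace.
Distance 2: reach Frank.
Distance 3: reach Judy, Karl.
Found Judy.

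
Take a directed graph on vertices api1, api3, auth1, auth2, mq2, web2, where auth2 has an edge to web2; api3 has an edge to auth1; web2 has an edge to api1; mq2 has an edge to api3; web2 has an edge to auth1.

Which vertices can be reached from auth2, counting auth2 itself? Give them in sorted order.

api1, auth1, auth2, web2

Start at auth2.
Its neighbours: web2.
Then their neighbours: api1, auth1.
Nothing further is reachable.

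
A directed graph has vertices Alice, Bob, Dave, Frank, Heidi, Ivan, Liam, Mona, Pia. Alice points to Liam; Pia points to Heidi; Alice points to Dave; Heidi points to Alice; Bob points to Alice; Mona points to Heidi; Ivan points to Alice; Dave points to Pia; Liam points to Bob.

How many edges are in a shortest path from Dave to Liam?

Distance 0: Dave.
Distance 1: Pia.
Distance 2: Heidi.
Distance 3: Alice.
Distance 4: Liam — contains Liam.

4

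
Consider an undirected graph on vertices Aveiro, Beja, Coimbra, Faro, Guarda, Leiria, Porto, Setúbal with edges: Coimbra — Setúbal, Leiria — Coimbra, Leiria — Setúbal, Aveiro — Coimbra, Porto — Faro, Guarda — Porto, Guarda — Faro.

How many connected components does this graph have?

3

From Aveiro: component {Aveiro, Coimbra, Leiria, Setúbal}.
From Beja: component {Beja}.
From Faro: component {Faro, Guarda, Porto}.
That's 3 components.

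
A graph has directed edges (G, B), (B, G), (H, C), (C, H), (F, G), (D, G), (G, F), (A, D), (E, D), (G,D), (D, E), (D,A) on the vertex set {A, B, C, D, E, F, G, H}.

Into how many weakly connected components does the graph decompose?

2

From A: component {A, B, D, E, F, G}.
From C: component {C, H}.
That's 2 components.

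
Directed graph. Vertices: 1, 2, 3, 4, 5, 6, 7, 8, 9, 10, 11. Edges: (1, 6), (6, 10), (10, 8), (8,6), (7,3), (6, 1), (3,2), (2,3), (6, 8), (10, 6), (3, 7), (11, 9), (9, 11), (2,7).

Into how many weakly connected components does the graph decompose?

From 1: component {1, 6, 8, 10}.
From 2: component {2, 3, 7}.
From 4: component {4}.
From 5: component {5}.
From 9: component {9, 11}.
That's 5 components.

5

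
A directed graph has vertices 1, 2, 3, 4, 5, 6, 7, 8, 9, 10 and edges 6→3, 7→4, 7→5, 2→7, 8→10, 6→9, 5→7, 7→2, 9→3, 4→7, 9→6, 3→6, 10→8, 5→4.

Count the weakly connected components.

4

From 1: component {1}.
From 2: component {2, 4, 5, 7}.
From 3: component {3, 6, 9}.
From 8: component {8, 10}.
That's 4 components.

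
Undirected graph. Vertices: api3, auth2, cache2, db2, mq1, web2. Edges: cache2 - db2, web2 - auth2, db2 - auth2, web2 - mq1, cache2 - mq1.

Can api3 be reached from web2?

Explore from web2.
Distance 1: reach auth2, mq1.
Distance 2: reach cache2, db2.
The search is exhausted without reaching api3; it lies in a different component.

No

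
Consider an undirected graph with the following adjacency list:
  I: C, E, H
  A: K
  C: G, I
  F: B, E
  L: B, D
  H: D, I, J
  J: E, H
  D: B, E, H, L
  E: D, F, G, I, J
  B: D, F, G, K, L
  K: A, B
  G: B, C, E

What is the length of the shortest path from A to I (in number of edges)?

Distance 0: A.
Distance 1: K.
Distance 2: B.
Distance 3: D, F, G, L.
Distance 4: C, E, H.
Distance 5: I, J — contains I.

5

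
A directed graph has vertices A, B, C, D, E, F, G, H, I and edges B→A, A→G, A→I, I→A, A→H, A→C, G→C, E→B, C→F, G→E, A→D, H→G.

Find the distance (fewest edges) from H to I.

5

Distance 0: H.
Distance 1: G.
Distance 2: C, E.
Distance 3: B, F.
Distance 4: A.
Distance 5: D, I — contains I.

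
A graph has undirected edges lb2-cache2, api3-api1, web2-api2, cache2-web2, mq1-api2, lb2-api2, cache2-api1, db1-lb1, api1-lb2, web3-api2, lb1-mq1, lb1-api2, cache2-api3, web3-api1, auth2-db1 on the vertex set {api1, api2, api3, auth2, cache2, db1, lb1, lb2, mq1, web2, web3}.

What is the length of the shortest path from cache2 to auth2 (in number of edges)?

5

Distance 0: cache2.
Distance 1: api1, api3, lb2, web2.
Distance 2: api2, web3.
Distance 3: lb1, mq1.
Distance 4: db1.
Distance 5: auth2 — contains auth2.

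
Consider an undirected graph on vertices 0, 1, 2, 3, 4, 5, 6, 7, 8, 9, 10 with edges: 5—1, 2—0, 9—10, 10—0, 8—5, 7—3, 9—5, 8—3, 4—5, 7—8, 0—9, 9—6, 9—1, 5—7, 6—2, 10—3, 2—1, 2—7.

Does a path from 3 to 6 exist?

Explore from 3.
Distance 1: reach 7, 8, 10.
Distance 2: reach 0, 2, 5, 9.
Distance 3: reach 1, 4, 6.
Found 6.

Yes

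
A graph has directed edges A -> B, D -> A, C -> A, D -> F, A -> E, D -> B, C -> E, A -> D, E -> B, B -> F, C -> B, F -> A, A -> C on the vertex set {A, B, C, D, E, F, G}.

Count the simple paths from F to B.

F→A→B
F→A→C→B
F→A→C→E→B
F→A→D→B
F→A→E→B

5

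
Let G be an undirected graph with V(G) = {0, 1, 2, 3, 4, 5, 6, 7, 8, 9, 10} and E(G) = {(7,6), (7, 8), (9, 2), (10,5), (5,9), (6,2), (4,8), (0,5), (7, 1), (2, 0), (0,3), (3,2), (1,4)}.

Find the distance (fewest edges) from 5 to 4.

6

Distance 0: 5.
Distance 1: 0, 9, 10.
Distance 2: 2, 3.
Distance 3: 6.
Distance 4: 7.
Distance 5: 1, 8.
Distance 6: 4 — contains 4.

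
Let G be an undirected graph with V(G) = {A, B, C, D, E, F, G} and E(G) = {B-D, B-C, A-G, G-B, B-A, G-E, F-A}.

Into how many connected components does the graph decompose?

1

From A: component {A, B, C, D, E, F, G}.
That's 1 component.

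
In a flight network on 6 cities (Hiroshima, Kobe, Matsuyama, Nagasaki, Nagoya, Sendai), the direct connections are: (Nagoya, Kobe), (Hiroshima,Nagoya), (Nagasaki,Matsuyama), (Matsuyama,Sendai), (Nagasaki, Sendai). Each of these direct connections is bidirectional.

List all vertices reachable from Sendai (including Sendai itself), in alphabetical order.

Start at Sendai.
Its neighbours: Matsuyama, Nagasaki.
Nothing further is reachable.

Matsuyama, Nagasaki, Sendai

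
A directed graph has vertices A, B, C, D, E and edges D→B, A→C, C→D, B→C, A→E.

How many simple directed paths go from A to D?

1

A→C→D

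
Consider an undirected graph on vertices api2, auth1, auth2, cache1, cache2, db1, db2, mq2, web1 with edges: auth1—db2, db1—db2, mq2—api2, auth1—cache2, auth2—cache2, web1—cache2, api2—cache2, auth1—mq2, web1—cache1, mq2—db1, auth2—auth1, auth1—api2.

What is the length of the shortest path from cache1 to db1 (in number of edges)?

5

Distance 0: cache1.
Distance 1: web1.
Distance 2: cache2.
Distance 3: api2, auth1, auth2.
Distance 4: db2, mq2.
Distance 5: db1 — contains db1.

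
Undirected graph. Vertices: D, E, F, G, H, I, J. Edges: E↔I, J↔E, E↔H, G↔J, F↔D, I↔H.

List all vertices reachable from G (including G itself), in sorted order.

Start at G.
Its neighbours: J.
Then their neighbours: E.
Then next layer: H, I.
Nothing further is reachable.

E, G, H, I, J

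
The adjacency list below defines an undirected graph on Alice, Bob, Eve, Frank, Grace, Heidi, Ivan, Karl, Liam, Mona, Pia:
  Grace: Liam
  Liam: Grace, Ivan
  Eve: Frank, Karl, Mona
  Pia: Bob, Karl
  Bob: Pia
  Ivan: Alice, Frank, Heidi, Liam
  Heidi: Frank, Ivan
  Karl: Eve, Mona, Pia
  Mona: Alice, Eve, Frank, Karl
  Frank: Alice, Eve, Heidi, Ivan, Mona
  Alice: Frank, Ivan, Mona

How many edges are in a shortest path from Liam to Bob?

6

Distance 0: Liam.
Distance 1: Grace, Ivan.
Distance 2: Alice, Frank, Heidi.
Distance 3: Eve, Mona.
Distance 4: Karl.
Distance 5: Pia.
Distance 6: Bob — contains Bob.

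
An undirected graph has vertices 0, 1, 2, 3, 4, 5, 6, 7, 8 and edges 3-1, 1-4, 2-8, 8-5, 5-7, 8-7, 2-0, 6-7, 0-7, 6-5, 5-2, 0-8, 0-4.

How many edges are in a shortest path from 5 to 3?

Distance 0: 5.
Distance 1: 2, 6, 7, 8.
Distance 2: 0.
Distance 3: 4.
Distance 4: 1.
Distance 5: 3 — contains 3.

5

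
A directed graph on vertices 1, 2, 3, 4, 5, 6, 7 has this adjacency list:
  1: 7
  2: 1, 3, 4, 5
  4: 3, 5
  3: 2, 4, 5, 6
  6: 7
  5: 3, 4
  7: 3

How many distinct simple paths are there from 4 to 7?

4

4→3→2→1→7
4→3→6→7
4→5→3→2→1→7
4→5→3→6→7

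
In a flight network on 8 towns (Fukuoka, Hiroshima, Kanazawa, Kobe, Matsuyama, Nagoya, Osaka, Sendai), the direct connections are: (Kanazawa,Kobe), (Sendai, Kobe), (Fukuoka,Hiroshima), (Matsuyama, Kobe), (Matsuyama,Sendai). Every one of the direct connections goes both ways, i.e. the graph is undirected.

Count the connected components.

4

From Fukuoka: component {Fukuoka, Hiroshima}.
From Kanazawa: component {Kanazawa, Kobe, Matsuyama, Sendai}.
From Nagoya: component {Nagoya}.
From Osaka: component {Osaka}.
That's 4 components.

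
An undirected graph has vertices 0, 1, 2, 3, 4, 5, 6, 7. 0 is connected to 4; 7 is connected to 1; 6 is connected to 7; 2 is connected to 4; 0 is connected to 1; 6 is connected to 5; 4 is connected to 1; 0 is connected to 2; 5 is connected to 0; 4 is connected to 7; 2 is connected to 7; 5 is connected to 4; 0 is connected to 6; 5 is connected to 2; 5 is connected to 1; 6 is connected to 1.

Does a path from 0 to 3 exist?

Explore from 0.
Distance 1: reach 1, 2, 4, 5, 6.
Distance 2: reach 7.
The search is exhausted without reaching 3; it lies in a different component.

No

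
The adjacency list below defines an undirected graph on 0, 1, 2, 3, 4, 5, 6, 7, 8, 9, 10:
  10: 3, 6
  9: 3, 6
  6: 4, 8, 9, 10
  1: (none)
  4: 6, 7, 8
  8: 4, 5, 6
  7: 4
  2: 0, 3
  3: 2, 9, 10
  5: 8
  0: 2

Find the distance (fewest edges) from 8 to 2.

Distance 0: 8.
Distance 1: 4, 5, 6.
Distance 2: 7, 9, 10.
Distance 3: 3.
Distance 4: 2 — contains 2.

4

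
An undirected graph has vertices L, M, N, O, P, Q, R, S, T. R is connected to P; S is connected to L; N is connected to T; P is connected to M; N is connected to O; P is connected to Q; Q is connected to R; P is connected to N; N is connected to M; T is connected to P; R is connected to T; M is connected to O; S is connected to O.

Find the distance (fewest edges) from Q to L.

Distance 0: Q.
Distance 1: P, R.
Distance 2: M, N, T.
Distance 3: O.
Distance 4: S.
Distance 5: L — contains L.

5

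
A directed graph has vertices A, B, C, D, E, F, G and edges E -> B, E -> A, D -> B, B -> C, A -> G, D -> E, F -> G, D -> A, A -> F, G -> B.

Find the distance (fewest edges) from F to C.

3

Distance 0: F.
Distance 1: G.
Distance 2: B.
Distance 3: C — contains C.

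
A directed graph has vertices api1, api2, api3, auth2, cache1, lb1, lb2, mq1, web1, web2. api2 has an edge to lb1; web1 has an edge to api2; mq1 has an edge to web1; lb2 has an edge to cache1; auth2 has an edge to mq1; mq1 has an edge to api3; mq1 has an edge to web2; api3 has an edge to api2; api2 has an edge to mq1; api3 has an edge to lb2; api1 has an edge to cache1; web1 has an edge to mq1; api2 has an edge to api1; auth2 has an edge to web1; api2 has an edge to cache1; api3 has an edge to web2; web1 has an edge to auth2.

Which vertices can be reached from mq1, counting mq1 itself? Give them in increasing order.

Start at mq1.
Its neighbours: api3, web1, web2.
Then their neighbours: api2, auth2, lb2.
Then next layer: api1, cache1, lb1.
Every vertex is now reached.

api1, api2, api3, auth2, cache1, lb1, lb2, mq1, web1, web2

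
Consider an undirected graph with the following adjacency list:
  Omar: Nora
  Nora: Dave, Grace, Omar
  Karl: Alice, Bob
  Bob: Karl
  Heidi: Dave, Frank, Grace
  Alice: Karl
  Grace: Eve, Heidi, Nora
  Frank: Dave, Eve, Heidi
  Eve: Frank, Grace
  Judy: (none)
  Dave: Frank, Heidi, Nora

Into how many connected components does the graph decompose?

3

From Alice: component {Alice, Bob, Karl}.
From Dave: component {Dave, Eve, Frank, Grace, Heidi, Nora, Omar}.
From Judy: component {Judy}.
That's 3 components.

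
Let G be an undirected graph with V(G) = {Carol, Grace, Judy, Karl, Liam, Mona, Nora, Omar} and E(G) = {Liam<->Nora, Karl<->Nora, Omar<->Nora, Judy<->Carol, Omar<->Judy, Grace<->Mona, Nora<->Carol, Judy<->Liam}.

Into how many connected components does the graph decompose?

2

From Carol: component {Carol, Judy, Karl, Liam, Nora, Omar}.
From Grace: component {Grace, Mona}.
That's 2 components.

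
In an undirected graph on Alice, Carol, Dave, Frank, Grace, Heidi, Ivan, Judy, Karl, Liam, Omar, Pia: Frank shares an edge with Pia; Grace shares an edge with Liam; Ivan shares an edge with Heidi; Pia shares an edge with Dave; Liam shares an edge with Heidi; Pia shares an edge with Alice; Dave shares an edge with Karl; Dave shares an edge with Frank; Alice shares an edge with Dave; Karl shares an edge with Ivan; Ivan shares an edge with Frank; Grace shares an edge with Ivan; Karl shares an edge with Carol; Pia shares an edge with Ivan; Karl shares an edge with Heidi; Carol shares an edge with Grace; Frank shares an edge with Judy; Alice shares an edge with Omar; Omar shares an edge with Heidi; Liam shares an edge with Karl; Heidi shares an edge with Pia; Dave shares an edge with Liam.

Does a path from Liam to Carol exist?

Yes

Explore from Liam.
Distance 1: reach Dave, Grace, Heidi, Karl.
Distance 2: reach Alice, Carol, Frank, Ivan, Omar, Pia.
Found Carol.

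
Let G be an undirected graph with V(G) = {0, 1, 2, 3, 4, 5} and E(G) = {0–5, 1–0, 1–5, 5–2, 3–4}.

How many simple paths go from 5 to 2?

5–2

1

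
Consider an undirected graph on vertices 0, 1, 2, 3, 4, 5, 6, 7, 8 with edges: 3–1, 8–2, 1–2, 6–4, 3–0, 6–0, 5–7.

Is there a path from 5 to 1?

Explore from 5.
Distance 1: reach 7.
The search is exhausted without reaching 1; it lies in a different component.

No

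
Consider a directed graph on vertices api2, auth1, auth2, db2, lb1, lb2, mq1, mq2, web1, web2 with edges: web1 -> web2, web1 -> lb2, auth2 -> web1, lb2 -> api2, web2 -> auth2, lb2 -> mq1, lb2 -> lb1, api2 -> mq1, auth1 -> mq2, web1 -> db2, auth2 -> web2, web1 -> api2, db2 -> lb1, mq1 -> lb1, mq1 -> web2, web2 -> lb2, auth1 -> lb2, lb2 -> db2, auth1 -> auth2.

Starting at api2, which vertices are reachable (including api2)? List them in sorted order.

Start at api2.
Its neighbours: mq1.
Then their neighbours: lb1, web2.
Then next layer: auth2, lb2.
Then next layer: db2, web1.
Nothing further is reachable.

api2, auth2, db2, lb1, lb2, mq1, web1, web2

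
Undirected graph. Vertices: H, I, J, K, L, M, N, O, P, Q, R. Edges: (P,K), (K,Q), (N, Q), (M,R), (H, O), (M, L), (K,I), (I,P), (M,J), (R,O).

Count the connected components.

From H: component {H, J, L, M, O, R}.
From I: component {I, K, N, P, Q}.
That's 2 components.

2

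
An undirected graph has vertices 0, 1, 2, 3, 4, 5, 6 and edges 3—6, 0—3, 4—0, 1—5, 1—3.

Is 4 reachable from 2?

2 has no edges, so nothing is reachable from it.

No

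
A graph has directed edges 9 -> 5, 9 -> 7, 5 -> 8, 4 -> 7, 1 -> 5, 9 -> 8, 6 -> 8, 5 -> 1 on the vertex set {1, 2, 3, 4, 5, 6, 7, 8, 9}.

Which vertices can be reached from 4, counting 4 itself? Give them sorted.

4, 7

Start at 4.
Its neighbours: 7.
Nothing further is reachable.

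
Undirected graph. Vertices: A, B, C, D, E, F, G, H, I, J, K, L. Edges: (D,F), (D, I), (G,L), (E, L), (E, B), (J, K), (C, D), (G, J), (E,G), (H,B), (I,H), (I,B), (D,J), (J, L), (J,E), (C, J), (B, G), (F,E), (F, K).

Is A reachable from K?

No

Explore from K.
Distance 1: reach F, J.
Distance 2: reach C, D, E, G, L.
Distance 3: reach B, I.
Distance 4: reach H.
The search is exhausted without reaching A; it lies in a different component.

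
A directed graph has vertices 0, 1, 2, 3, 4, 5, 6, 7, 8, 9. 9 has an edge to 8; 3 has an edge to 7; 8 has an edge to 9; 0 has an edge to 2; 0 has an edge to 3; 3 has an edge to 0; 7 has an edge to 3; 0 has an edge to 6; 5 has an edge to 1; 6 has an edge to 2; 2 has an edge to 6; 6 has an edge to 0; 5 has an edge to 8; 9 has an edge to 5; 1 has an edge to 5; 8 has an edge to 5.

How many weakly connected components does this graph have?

3

From 0: component {0, 2, 3, 6, 7}.
From 1: component {1, 5, 8, 9}.
From 4: component {4}.
That's 3 components.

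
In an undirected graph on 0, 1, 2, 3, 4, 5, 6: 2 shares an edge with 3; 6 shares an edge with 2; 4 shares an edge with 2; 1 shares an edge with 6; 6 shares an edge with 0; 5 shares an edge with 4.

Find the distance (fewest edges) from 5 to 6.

3

Distance 0: 5.
Distance 1: 4.
Distance 2: 2.
Distance 3: 3, 6 — contains 6.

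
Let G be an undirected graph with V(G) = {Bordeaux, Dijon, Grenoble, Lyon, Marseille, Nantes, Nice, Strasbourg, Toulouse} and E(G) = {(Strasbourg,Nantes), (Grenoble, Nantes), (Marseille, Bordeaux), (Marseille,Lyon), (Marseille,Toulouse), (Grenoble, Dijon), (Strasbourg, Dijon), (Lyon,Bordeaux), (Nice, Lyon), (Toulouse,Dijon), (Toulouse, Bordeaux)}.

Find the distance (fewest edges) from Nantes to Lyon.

Distance 0: Nantes.
Distance 1: Grenoble, Strasbourg.
Distance 2: Dijon.
Distance 3: Toulouse.
Distance 4: Bordeaux, Marseille.
Distance 5: Lyon — contains Lyon.

5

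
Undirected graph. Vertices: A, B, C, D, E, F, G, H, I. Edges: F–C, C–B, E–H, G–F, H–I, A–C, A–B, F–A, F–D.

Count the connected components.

2

From A: component {A, B, C, D, F, G}.
From E: component {E, H, I}.
That's 2 components.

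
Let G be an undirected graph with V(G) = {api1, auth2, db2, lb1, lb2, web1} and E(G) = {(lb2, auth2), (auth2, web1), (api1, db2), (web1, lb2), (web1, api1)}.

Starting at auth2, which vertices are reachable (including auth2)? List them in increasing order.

api1, auth2, db2, lb2, web1

Start at auth2.
Its neighbours: lb2, web1.
Then their neighbours: api1.
Then next layer: db2.
Nothing further is reachable.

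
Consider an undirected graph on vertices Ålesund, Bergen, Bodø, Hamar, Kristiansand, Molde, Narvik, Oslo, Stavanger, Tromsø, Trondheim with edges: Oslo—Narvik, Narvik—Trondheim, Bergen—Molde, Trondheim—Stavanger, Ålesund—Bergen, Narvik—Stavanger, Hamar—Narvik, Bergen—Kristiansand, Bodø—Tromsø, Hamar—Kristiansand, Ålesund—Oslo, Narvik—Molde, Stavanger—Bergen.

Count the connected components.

From Ålesund: component {Ålesund, Bergen, Hamar, Kristiansand, Molde, Narvik, Oslo, Stavanger, Trondheim}.
From Bodø: component {Bodø, Tromsø}.
That's 2 components.

2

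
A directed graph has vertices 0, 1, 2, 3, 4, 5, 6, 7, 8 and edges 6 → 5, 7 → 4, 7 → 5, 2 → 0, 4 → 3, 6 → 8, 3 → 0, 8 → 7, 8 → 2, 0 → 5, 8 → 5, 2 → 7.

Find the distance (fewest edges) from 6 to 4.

3

Distance 0: 6.
Distance 1: 5, 8.
Distance 2: 2, 7.
Distance 3: 0, 4 — contains 4.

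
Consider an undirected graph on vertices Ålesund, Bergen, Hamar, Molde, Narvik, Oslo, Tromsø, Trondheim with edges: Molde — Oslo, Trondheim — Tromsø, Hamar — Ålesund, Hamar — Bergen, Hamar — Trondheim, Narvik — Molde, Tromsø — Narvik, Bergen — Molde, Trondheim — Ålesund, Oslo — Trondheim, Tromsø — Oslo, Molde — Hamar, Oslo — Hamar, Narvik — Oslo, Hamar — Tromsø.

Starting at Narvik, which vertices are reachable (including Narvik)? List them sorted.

Start at Narvik.
Its neighbours: Molde, Oslo, Tromsø.
Then their neighbours: Bergen, Hamar, Trondheim.
Then next layer: Ålesund.
Every vertex is now reached.

Ålesund, Bergen, Hamar, Molde, Narvik, Oslo, Tromsø, Trondheim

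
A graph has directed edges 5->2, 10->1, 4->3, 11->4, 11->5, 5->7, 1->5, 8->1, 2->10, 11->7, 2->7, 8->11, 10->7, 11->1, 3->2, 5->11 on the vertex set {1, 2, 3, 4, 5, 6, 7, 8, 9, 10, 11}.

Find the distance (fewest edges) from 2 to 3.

Distance 0: 2.
Distance 1: 7, 10.
Distance 2: 1.
Distance 3: 5.
Distance 4: 11.
Distance 5: 4.
Distance 6: 3 — contains 3.

6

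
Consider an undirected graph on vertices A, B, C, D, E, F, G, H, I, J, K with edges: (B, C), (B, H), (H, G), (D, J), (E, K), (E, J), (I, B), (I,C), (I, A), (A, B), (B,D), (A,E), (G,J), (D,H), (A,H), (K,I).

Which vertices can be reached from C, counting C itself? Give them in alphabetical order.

Start at C.
Its neighbours: B, I.
Then their neighbours: A, D, H, K.
Then next layer: E, G, J.
Nothing further is reachable.

A, B, C, D, E, G, H, I, J, K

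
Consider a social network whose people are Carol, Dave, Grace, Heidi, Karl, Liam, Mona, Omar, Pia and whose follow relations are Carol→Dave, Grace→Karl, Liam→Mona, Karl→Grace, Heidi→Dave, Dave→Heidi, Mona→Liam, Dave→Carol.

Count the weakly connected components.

5

From Carol: component {Carol, Dave, Heidi}.
From Grace: component {Grace, Karl}.
From Liam: component {Liam, Mona}.
From Omar: component {Omar}.
From Pia: component {Pia}.
That's 5 components.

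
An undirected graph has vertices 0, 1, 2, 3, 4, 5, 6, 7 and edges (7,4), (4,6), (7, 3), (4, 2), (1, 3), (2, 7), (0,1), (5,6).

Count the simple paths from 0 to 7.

1

0–1–3–7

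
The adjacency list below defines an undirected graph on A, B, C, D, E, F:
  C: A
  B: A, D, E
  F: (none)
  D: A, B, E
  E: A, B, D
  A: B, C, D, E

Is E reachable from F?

F has no edges, so nothing is reachable from it.

No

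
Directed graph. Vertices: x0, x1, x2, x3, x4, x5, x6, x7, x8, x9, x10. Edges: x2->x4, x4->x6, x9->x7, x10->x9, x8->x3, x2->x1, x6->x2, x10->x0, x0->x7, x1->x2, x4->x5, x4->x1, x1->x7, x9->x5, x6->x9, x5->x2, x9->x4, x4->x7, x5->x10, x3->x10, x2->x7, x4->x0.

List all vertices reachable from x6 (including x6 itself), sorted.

Start at x6.
Its neighbours: x2, x9.
Then their neighbours: x1, x4, x5, x7.
Then next layer: x0, x10.
Nothing further is reachable.

x0, x1, x2, x4, x5, x6, x7, x9, x10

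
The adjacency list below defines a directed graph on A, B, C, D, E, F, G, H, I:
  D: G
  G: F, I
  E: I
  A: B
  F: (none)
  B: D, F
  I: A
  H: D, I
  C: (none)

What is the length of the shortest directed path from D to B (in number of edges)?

4

Distance 0: D.
Distance 1: G.
Distance 2: F, I.
Distance 3: A.
Distance 4: B — contains B.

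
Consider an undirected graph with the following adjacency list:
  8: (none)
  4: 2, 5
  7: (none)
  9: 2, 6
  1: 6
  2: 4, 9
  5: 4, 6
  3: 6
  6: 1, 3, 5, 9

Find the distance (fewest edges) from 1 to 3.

2

Distance 0: 1.
Distance 1: 6.
Distance 2: 3, 5, 9 — contains 3.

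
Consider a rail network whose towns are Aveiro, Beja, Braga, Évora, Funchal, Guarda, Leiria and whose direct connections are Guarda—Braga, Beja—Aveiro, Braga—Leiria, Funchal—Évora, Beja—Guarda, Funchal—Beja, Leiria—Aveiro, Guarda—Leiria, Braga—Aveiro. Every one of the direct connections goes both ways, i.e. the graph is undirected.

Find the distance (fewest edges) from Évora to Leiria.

4

Distance 0: Évora.
Distance 1: Funchal.
Distance 2: Beja.
Distance 3: Aveiro, Guarda.
Distance 4: Braga, Leiria — contains Leiria.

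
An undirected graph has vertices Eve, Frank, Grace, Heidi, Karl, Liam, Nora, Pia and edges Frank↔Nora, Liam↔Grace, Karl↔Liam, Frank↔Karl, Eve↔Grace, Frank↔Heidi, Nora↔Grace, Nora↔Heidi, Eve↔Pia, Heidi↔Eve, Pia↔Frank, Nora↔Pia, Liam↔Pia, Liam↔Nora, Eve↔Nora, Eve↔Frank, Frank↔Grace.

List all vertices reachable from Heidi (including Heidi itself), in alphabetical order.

Eve, Frank, Grace, Heidi, Karl, Liam, Nora, Pia

Start at Heidi.
Its neighbours: Eve, Frank, Nora.
Then their neighbours: Grace, Karl, Liam, Pia.
Every vertex is now reached.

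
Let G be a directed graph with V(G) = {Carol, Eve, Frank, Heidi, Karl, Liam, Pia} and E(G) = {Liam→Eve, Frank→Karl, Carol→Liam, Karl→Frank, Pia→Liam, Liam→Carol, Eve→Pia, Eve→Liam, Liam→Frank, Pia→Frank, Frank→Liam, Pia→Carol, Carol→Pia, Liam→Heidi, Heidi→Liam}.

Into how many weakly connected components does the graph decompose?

From Carol: component {Carol, Eve, Frank, Heidi, Karl, Liam, Pia}.
That's 1 component.

1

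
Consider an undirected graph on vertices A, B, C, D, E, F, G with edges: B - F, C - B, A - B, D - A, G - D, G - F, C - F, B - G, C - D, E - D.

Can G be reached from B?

Yes

Explore from B.
Distance 1: reach A, C, F, G.
Found G.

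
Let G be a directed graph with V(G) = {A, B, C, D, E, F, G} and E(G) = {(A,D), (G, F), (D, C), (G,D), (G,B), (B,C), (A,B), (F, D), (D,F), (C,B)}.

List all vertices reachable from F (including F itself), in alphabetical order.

Start at F.
Its neighbours: D.
Then their neighbours: C.
Then next layer: B.
Nothing further is reachable.

B, C, D, F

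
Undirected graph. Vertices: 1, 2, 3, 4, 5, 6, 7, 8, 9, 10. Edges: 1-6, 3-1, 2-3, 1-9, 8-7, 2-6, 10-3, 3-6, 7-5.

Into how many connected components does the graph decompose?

From 1: component {1, 2, 3, 6, 9, 10}.
From 4: component {4}.
From 5: component {5, 7, 8}.
That's 3 components.

3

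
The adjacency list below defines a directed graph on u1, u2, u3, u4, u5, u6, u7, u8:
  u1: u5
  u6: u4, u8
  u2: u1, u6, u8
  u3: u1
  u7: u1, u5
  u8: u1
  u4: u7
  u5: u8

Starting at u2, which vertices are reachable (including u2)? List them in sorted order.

Start at u2.
Its neighbours: u1, u6, u8.
Then their neighbours: u4, u5.
Then next layer: u7.
Nothing further is reachable.

u1, u2, u4, u5, u6, u7, u8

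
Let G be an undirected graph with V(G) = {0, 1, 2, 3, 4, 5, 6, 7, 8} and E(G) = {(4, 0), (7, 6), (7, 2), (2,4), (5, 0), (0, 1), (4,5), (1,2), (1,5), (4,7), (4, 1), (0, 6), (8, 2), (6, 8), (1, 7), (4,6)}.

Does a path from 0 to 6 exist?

Yes

Explore from 0.
Distance 1: reach 1, 4, 5, 6.
Found 6.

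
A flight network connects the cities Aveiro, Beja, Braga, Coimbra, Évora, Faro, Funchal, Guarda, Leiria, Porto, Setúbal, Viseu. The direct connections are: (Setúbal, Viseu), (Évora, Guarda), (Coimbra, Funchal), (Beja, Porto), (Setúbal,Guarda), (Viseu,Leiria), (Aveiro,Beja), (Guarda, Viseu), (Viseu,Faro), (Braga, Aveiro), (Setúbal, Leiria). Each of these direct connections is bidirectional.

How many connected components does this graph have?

From Aveiro: component {Aveiro, Beja, Braga, Porto}.
From Coimbra: component {Coimbra, Funchal}.
From Évora: component {Évora, Faro, Guarda, Leiria, Setúbal, Viseu}.
That's 3 components.

3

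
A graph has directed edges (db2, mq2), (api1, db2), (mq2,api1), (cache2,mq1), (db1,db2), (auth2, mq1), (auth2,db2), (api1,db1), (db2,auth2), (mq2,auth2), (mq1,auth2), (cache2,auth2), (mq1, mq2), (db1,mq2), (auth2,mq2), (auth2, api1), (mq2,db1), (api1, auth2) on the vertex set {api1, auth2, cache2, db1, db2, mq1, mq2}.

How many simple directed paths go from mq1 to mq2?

mq1→auth2→api1→db1→db2→mq2
mq1→auth2→api1→db1→mq2
mq1→auth2→api1→db2→mq2
mq1→auth2→db2→mq2
mq1→auth2→mq2
mq1→mq2

6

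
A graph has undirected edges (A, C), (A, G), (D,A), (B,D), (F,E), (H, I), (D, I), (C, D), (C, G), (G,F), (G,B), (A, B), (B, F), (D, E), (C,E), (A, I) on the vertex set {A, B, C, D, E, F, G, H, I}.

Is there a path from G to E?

Explore from G.
Distance 1: reach A, B, C, F.
Distance 2: reach D, E, I.
Found E.

Yes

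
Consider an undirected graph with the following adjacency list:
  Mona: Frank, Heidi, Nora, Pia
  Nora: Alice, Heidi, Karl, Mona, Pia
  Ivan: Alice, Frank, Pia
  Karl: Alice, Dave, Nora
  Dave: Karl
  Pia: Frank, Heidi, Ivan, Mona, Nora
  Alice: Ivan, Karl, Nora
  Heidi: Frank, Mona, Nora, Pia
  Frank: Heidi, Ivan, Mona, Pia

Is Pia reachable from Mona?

Explore from Mona.
Distance 1: reach Frank, Heidi, Nora, Pia.
Found Pia.

Yes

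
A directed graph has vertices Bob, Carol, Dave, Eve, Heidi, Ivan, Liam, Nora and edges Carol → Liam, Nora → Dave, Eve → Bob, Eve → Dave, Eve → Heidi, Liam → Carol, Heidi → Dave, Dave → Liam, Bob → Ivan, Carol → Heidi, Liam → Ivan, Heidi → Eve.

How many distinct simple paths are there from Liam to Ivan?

2

Liam→Carol→Heidi→Eve→Bob→Ivan
Liam→Ivan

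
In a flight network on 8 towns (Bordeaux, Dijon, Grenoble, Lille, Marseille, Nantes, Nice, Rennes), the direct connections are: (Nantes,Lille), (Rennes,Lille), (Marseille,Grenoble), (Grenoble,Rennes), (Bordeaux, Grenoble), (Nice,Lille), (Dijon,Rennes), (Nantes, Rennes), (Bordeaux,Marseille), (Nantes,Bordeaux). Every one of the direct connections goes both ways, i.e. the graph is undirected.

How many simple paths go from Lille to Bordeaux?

Lille–Nantes–Bordeaux
Lille–Nantes–Rennes–Grenoble–Bordeaux
Lille–Nantes–Rennes–Grenoble–Marseille–Bordeaux
Lille–Rennes–Grenoble–Bordeaux
Lille–Rennes–Grenoble–Marseille–Bordeaux
Lille–Rennes–Nantes–Bordeaux

6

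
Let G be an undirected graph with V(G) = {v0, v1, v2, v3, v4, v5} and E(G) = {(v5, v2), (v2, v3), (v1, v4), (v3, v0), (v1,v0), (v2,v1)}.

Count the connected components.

From v0: component {v0, v1, v2, v3, v4, v5}.
That's 1 component.

1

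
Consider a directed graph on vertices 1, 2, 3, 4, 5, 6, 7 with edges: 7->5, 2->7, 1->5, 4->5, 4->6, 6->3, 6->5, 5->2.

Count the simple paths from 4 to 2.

4→5→2
4→6→5→2

2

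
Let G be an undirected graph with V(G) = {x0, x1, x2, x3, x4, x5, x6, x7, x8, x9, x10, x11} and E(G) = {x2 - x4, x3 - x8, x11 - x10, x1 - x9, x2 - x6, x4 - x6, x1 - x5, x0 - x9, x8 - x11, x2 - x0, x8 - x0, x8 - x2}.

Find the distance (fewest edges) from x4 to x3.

3

Distance 0: x4.
Distance 1: x2, x6.
Distance 2: x0, x8.
Distance 3: x3, x9, x11 — contains x3.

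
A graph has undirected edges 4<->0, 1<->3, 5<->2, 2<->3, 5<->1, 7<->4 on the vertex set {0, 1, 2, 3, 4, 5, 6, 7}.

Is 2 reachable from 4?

Explore from 4.
Distance 1: reach 0, 7.
The search is exhausted without reaching 2; it lies in a different component.

No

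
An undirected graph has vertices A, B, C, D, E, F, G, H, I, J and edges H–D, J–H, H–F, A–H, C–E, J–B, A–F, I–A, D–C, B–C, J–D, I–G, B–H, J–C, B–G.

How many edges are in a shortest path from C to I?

Distance 0: C.
Distance 1: B, D, E, J.
Distance 2: G, H.
Distance 3: A, F, I — contains I.

3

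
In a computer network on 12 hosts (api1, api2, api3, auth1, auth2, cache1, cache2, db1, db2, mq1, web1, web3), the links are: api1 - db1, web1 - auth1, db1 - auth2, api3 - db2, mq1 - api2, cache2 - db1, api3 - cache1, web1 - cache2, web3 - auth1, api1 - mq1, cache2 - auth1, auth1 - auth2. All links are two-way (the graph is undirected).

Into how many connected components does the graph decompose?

From api1: component {api1, api2, auth1, auth2, cache2, db1, mq1, web1, web3}.
From api3: component {api3, cache1, db2}.
That's 2 components.

2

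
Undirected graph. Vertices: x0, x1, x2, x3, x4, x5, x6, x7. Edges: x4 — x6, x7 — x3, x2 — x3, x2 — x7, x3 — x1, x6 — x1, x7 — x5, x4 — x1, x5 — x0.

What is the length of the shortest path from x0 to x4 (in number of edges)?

Distance 0: x0.
Distance 1: x5.
Distance 2: x7.
Distance 3: x2, x3.
Distance 4: x1.
Distance 5: x4, x6 — contains x4.

5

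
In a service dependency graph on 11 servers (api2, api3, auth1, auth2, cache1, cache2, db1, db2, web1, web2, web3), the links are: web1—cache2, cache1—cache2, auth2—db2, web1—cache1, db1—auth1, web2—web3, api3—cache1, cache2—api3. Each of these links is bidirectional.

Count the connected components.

From api2: component {api2}.
From api3: component {api3, cache1, cache2, web1}.
From auth1: component {auth1, db1}.
From auth2: component {auth2, db2}.
From web2: component {web2, web3}.
That's 5 components.

5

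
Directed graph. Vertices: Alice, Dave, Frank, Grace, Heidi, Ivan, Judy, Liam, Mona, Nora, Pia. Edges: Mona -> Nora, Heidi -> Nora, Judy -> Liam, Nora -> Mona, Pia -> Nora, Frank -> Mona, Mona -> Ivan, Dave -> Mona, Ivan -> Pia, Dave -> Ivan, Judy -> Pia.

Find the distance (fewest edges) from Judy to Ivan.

4

Distance 0: Judy.
Distance 1: Liam, Pia.
Distance 2: Nora.
Distance 3: Mona.
Distance 4: Ivan — contains Ivan.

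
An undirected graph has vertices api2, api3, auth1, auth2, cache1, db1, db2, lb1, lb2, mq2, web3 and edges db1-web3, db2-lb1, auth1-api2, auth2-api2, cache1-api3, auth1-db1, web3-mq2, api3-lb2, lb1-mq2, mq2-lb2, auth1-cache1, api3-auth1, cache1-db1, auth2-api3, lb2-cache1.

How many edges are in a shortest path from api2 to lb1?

5

Distance 0: api2.
Distance 1: auth1, auth2.
Distance 2: api3, cache1, db1.
Distance 3: lb2, web3.
Distance 4: mq2.
Distance 5: lb1 — contains lb1.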